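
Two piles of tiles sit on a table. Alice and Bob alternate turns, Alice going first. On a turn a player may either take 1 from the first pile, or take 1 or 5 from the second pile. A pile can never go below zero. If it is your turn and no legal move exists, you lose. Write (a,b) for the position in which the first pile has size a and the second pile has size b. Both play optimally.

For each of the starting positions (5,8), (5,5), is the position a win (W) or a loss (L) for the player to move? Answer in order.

Classify positions by backward induction: terminal positions (no move available) are L. From any other position, the mover wins iff some move reaches an L.
No move ever increases a pile, so every position that can arise here has a ≤ 5 and b ≤ 8; it is enough to label the cells with 0 ≤ a ≤ 5 and 0 ≤ b ≤ 8.
Every move lowers a or b (never raises either), so fill the grid row by row in increasing a, and left to right within a row: each cell's successors are then already labelled.
      b=0  b=1  b=2  b=3  b=4  b=5  b=6  b=7  b=8
a=0:    L    W    L    W    L    W    L    W    L
a=1:    W    L    W    L    W    L    W    L    W
a=2:    L    W    L    W    L    W    L    W    L
a=3:    W    L    W    L    W    L    W    L    W
a=4:    L    W    L    W    L    W    L    W    L
a=5:    W    L    W    L    W    L    W    L    W
Cells with no legal move (terminal, hence L): (0,0).
The remaining L cells, each justified by listing all of its moves:
(0,2): →(0,1)(W) only, which is W, so L
(0,4): →(0,3)(W) only, which is W, so L
(0,6): →(0,5)(W), (0,1)(W) — all W, so L
(0,8): →(0,7)(W), (0,3)(W) — all W, so L
(1,1): →(0,1)(W), (1,0)(W) — all W, so L
(1,3): →(0,3)(W), (1,2)(W) — all W, so L
(1,5): →(0,5)(W), (1,4)(W), (1,0)(W) — all W, so L
(1,7): →(0,7)(W), (1,6)(W), (1,2)(W) — all W, so L
(2,0): →(1,0)(W) only, which is W, so L
(2,2): →(1,2)(W), (2,1)(W) — all W, so L
(2,4): →(1,4)(W), (2,3)(W) — all W, so L
(2,6): →(1,6)(W), (2,5)(W), (2,1)(W) — all W, so L
(2,8): →(1,8)(W), (2,7)(W), (2,3)(W) — all W, so L
(3,1): →(2,1)(W), (3,0)(W) — all W, so L
(3,3): →(2,3)(W), (3,2)(W) — all W, so L
(3,5): →(2,5)(W), (3,4)(W), (3,0)(W) — all W, so L
(3,7): →(2,7)(W), (3,6)(W), (3,2)(W) — all W, so L
(4,0): →(3,0)(W) only, which is W, so L
(4,2): →(3,2)(W), (4,1)(W) — all W, so L
(4,4): →(3,4)(W), (4,3)(W) — all W, so L
(4,6): →(3,6)(W), (4,5)(W), (4,1)(W) — all W, so L
(4,8): →(3,8)(W), (4,7)(W), (4,3)(W) — all W, so L
(5,1): →(4,1)(W), (5,0)(W) — all W, so L
(5,3): →(4,3)(W), (5,2)(W) — all W, so L
(5,5): →(4,5)(W), (5,4)(W), (5,0)(W) — all W, so L
(5,7): →(4,7)(W), (5,6)(W), (5,2)(W) — all W, so L
Every other cell has at least one move into one of the L cells above, so it is W.
(5,8): the move to (4,8) reaches an L cell, so W
(5,5): one of the L cells justified above, so L

(5,8): W, (5,5): L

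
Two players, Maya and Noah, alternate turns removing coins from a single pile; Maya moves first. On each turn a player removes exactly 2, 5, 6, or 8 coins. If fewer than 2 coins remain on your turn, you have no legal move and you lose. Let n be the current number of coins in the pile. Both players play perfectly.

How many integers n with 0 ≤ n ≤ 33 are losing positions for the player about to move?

11

Compute win/loss labels from the base case upward. A position with no move is L. Any other position is W if it can reach an L in one move, else L.
n=0: no move → L
n=1: no move → L
n=2: reaches L-position 0 → W
n=3: reaches L-position 1 → W
n=4: only reaches 2(W), which is W → L
n=5: reaches L-position 0 → W
n=6: reaches L-position 4 → W
n=7: reaches L-position 1 → W
n=8: reaches L-position 0 → W
n=9: reaches L-position 4 → W
n=10: reaches L-position 4 → W
n=11: only reaches 9(W), 6(W), 5(W), 3(W), all W → L
n=12: reaches L-position 4 → W
n=13: reaches L-position 11 → W
n=14: only reaches 12(W), 9(W), 8(W), 6(W), all W → L
n=15: only reaches 13(W), 10(W), 9(W), 7(W), all W → L
n=16: reaches L-position 14 → W
n=17: reaches L-position 15 → W
n=18: only reaches 16(W), 13(W), 12(W), 10(W), all W → L
n=19: reaches L-position 14 → W
n=20: reaches L-position 18 → W
n=21: reaches L-position 15 → W
n=22: reaches L-position 14 → W
n=23: reaches L-position 18 → W
n=24: reaches L-position 18 → W
n=25: only reaches 23(W), 20(W), 19(W), 17(W), all W → L
n=26: reaches L-position 18 → W
n=27: reaches L-position 25 → W
n=28: only reaches 26(W), 23(W), 22(W), 20(W), all W → L
n=29: only reaches 27(W), 24(W), 23(W), 21(W), all W → L
n=30: reaches L-position 28 → W
n=31: reaches L-position 29 → W
n=32: only reaches 30(W), 27(W), 26(W), 24(W), all W → L
n=33: reaches L-position 28 → W
L entries with 0 ≤ n ≤ 33: n = 0, 1, 4, 11, 14, 15, 18, 25, 28, 29, 32; that makes 11.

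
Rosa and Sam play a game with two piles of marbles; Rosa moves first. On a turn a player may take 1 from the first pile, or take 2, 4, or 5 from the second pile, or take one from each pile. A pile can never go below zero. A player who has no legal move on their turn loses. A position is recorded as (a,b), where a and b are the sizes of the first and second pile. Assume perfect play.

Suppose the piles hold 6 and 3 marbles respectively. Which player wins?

Use the standard recursion: the mover loses at a terminal position; elsewhere, the mover wins exactly when some move hands the opponent an L position.
No move ever increases a pile, so every position that can arise here has a ≤ 6 and b ≤ 3; it is enough to label the cells with 0 ≤ a ≤ 6 and 0 ≤ b ≤ 3.
Every move lowers a or b (never raises either), so fill the grid row by row in increasing a, and left to right within a row: each cell's successors are then already labelled.
      b=0  b=1  b=2  b=3
a=0:    L    L    W    W
a=1:    W    W    W    L
a=2:    L    L    W    W
a=3:    W    W    W    L
a=4:    L    L    W    W
a=5:    W    W    W    L
a=6:    L    L    W    W
Cells with no legal move (terminal, hence L): (0,0), (0,1).
The remaining L cells, each justified by listing all of its moves:
(1,3): moves to (0,3)(W), (1,1)(W), (0,2)(W); every one is W ⇒ L
(2,0): the only move is to (1,0)(W), a W ⇒ L
(2,1): moves to (1,1)(W), (1,0)(W); every one is W ⇒ L
(3,3): moves to (2,3)(W), (3,1)(W), (2,2)(W); every one is W ⇒ L
(4,0): the only move is to (3,0)(W), a W ⇒ L
(4,1): moves to (3,1)(W), (3,0)(W); every one is W ⇒ L
(5,3): moves to (4,3)(W), (5,1)(W), (4,2)(W); every one is W ⇒ L
(6,0): the only move is to (5,0)(W), a W ⇒ L
(6,1): moves to (5,1)(W), (5,0)(W); every one is W ⇒ L
Every other cell has at least one move into one of the L cells above, so it is W.
From (6,3) Rosa can move to (5,3), reaching an L position.

Rosa wins.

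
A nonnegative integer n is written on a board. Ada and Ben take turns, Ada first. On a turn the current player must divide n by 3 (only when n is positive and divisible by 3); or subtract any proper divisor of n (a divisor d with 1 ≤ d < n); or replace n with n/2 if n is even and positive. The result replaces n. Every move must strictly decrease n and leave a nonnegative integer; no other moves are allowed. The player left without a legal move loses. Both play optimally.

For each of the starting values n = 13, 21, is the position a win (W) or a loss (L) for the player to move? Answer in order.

13: L, 21: W

Classify positions by backward induction: terminal positions (no move available) are L. From any other position, the mover wins iff some move reaches an L.
n=0: no move → L
n=1: no move → L
n=2: can move to 1, which is L ⇒ W
n=3: can move to 1, which is L ⇒ W
n=4: moves to 2(W), 3(W); every one is W ⇒ L
n=5: can move to 4, which is L ⇒ W
n=6: can move to 4, which is L ⇒ W
n=7: the only move is to 6(W), a W ⇒ L
n=8: can move to 4, which is L ⇒ W
n=9: moves to 3(W), 6(W), 8(W); every one is W ⇒ L
n=10: can move to 9, which is L ⇒ W
n=11: the only move is to 10(W), a W ⇒ L
n=12: can move to 4, which is L ⇒ W
n=13: the only move is to 12(W), a W ⇒ L
n=14: can move to 7, which is L ⇒ W
n=15: moves to 5(W), 10(W), 12(W), 14(W); every one is W ⇒ L
n=16: can move to 15, which is L ⇒ W
n=17: the only move is to 16(W), a W ⇒ L
n=18: can move to 9, which is L ⇒ W
n=19: the only move is to 18(W), a W ⇒ L
n=20: can move to 15, which is L ⇒ W
n=21: can move to 7, which is L ⇒ W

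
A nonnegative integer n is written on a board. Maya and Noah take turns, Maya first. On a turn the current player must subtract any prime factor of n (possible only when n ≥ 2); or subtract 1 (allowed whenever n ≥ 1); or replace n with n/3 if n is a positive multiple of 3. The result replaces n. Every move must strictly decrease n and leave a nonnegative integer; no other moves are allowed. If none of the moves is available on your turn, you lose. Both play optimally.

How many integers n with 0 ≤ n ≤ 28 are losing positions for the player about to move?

Use the standard recursion: the mover loses at a terminal position; elsewhere, the mover wins exactly when some move hands the opponent an L position.
n=0: no move → L
n=1: reaches L-position 0 → W
n=2: reaches L-position 0 → W
n=3: reaches L-position 0 → W
n=4: only reaches 2(W), 3(W), all W → L
n=5: reaches L-position 0 → W
n=6: reaches L-position 4 → W
n=7: reaches L-position 0 → W
n=8: only reaches 6(W), 7(W), all W → L
n=9: reaches L-position 8 → W
n=10: reaches L-position 8 → W
n=11: reaches L-position 0 → W
n=12: reaches L-position 4 → W
n=13: reaches L-position 0 → W
n=14: only reaches 7(W), 12(W), 13(W), all W → L
n=15: reaches L-position 14 → W
n=16: reaches L-position 14 → W
n=17: reaches L-position 0 → W
n=18: only reaches 6(W), 15(W), 16(W), 17(W), all W → L
n=19: reaches L-position 0 → W
n=20: reaches L-position 18 → W
n=21: reaches L-position 14 → W
n=22: only reaches 11(W), 20(W), 21(W), all W → L
n=23: reaches L-position 0 → W
n=24: reaches L-position 8 → W
n=25: only reaches 20(W), 24(W), all W → L
n=26: reaches L-position 25 → W
n=27: only reaches 9(W), 24(W), 26(W), all W → L
n=28: reaches L-position 27 → W
L entries with 0 ≤ n ≤ 28: n = 0, 4, 8, 14, 18, 22, 25, 27; that makes 8.

8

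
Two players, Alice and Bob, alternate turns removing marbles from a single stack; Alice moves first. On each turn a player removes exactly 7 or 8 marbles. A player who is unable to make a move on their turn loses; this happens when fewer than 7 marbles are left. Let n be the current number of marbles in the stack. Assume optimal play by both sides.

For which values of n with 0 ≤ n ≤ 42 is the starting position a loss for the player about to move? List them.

0, 1, 2, 3, 4, 5, 6, 15, 16, 17, 18, 19, 20, 21, 30, 31, 32, 33, 34, 35, 36

Compute win/loss labels from the base case upward. A position with no move is L. Any other position is W if it can reach an L in one move, else L.
n=0: no move → L
n=1: no move → L
n=2: no move → L
n=3: no move → L
n=4: no move → L
n=5: no move → L
n=6: no move → L
n=7: W (go to 0, an L position)
n=8: W (go to 1, an L position)
n=9: W (go to 2, an L position)
n=10: W (go to 3, an L position)
n=11: W (go to 4, an L position)
n=12: W (go to 5, an L position)
n=13: W (go to 6, an L position)
n=14: W (go to 6, an L position)
n=15: L (options 8(W), 7(W) are all W)
n=16: L (options 9(W), 8(W) are all W)
n=17: L (options 10(W), 9(W) are all W)
n=18: L (options 11(W), 10(W) are all W)
n=19: L (options 12(W), 11(W) are all W)
n=20: L (options 13(W), 12(W) are all W)
n=21: L (options 14(W), 13(W) are all W)
n=22: W (go to 15, an L position)
n=23: W (go to 16, an L position)
n=24: W (go to 17, an L position)
n=25: W (go to 18, an L position)
n=26: W (go to 19, an L position)
n=27: W (go to 20, an L position)
n=28: W (go to 21, an L position)
n=29: W (go to 21, an L position)
n=30: L (options 23(W), 22(W) are all W)
n=31: L (options 24(W), 23(W) are all W)
n=32: L (options 25(W), 24(W) are all W)
n=33: L (options 26(W), 25(W) are all W)
n=34: L (options 27(W), 26(W) are all W)
n=35: L (options 28(W), 27(W) are all W)
n=36: L (options 29(W), 28(W) are all W)
n=37: W (go to 30, an L position)
n=38: W (go to 31, an L position)
n=39: W (go to 32, an L position)
n=40: W (go to 33, an L position)
n=41: W (go to 34, an L position)
n=42: W (go to 35, an L position)
The losing starting values of n are exactly the entries labelled L in this table (21 of them).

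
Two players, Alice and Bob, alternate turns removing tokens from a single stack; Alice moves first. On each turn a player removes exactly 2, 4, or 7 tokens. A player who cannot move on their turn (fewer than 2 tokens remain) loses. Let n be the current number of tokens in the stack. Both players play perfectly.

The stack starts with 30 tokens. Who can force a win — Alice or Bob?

Bob wins.

Positions with no move are L. A position that does have a move is losing for the player to move precisely when every available move leads to a winning position for the opponent. Fill in the labels:
n=0: no move → L
n=1: no move → L
n=2: W (go to 0, an L position)
n=3: W (go to 1, an L position)
n=4: W (go to 0, an L position)
n=5: W (go to 1, an L position)
n=6: L (options 4(W), 2(W) are all W)
n=7: W (go to 0, an L position)
n=8: W (go to 6, an L position)
n=9: L (options 7(W), 5(W), 2(W) are all W)
n=10: W (go to 6, an L position)
n=11: W (go to 9, an L position)
n=12: L (options 10(W), 8(W), 5(W) are all W)
n=13: W (go to 9, an L position)
n=14: W (go to 12, an L position)
n=15: L (options 13(W), 11(W), 8(W) are all W)
n=16: W (go to 12, an L position)
n=17: W (go to 15, an L position)
n=18: L (options 16(W), 14(W), 11(W) are all W)
n=19: W (go to 15, an L position)
n=20: W (go to 18, an L position)
n=21: L (options 19(W), 17(W), 14(W) are all W)
n=22: W (go to 18, an L position)
n=23: W (go to 21, an L position)
n=24: L (options 22(W), 20(W), 17(W) are all W)
n=25: W (go to 21, an L position)
n=26: W (go to 24, an L position)
n=27: L (options 25(W), 23(W), 20(W) are all W)
n=28: W (go to 24, an L position)
n=29: W (go to 27, an L position)
n=30: L (options 28(W), 26(W), 23(W) are all W)
The starting position 30 is L: whatever Alice does, the opponent receives a W position.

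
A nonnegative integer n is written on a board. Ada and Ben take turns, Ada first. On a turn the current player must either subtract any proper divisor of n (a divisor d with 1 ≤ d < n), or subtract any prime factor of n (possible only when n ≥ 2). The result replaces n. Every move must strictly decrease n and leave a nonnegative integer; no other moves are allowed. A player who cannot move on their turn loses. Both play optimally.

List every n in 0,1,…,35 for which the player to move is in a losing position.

Use the standard recursion: the mover loses at a terminal position; elsewhere, the mover wins exactly when some move hands the opponent an L position.
n=0: no move → L
n=1: no move → L
n=2: can move to 0, which is L ⇒ W
n=3: can move to 0, which is L ⇒ W
n=4: moves to 2(W), 3(W); every one is W ⇒ L
n=5: can move to 0, which is L ⇒ W
n=6: can move to 4, which is L ⇒ W
n=7: can move to 0, which is L ⇒ W
n=8: can move to 4, which is L ⇒ W
n=9: moves to 6(W), 8(W); every one is W ⇒ L
n=10: can move to 9, which is L ⇒ W
n=11: can move to 0, which is L ⇒ W
n=12: can move to 9, which is L ⇒ W
n=13: can move to 0, which is L ⇒ W
n=14: moves to 7(W), 12(W), 13(W); every one is W ⇒ L
n=15: can move to 14, which is L ⇒ W
n=16: can move to 14, which is L ⇒ W
n=17: can move to 0, which is L ⇒ W
n=18: can move to 9, which is L ⇒ W
n=19: can move to 0, which is L ⇒ W
n=20: moves to 10(W), 15(W), 16(W), 18(W), 19(W); every one is W ⇒ L
n=21: can move to 14, which is L ⇒ W
n=22: can move to 20, which is L ⇒ W
n=23: can move to 0, which is L ⇒ W
n=24: can move to 20, which is L ⇒ W
n=25: can move to 20, which is L ⇒ W
n=26: moves to 13(W), 24(W), 25(W); every one is W ⇒ L
n=27: can move to 26, which is L ⇒ W
n=28: can move to 14, which is L ⇒ W
n=29: can move to 0, which is L ⇒ W
n=30: can move to 20, which is L ⇒ W
n=31: can move to 0, which is L ⇒ W
n=32: moves to 16(W), 24(W), 28(W), 30(W), 31(W); every one is W ⇒ L
n=33: can move to 32, which is L ⇒ W
n=34: can move to 32, which is L ⇒ W
n=35: moves to 28(W), 30(W), 34(W); every one is W ⇒ L
Reading off the rows marked L gives the requested list; there are 9 such values of n.

0, 1, 4, 9, 14, 20, 26, 32, 35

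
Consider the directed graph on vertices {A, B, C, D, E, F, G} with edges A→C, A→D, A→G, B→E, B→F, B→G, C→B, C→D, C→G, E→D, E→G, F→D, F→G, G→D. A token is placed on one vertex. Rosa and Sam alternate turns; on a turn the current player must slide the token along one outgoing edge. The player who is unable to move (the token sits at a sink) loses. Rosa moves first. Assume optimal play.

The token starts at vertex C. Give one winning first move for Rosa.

Positions with no move are L. A position that does have a move is losing for the player to move precisely when every available move leads to a winning position for the opponent. Fill in the labels:
Every edge goes from a vertex to one that appears earlier in the order D, G, F, E, B, C, A, so processing vertices in that order labels each vertex after all of its successors.
D: no outgoing edge → L
G: →D(L), so W
F: →D(L), so W
E: →D(L), so W
B: →E(W), F(W), G(W) — all W, so L
C: →B(L), so W
A: →D(L), so W
From C, the L positions reachable in one move are: B, D. Any move reaching one of these is winning.

Move to B.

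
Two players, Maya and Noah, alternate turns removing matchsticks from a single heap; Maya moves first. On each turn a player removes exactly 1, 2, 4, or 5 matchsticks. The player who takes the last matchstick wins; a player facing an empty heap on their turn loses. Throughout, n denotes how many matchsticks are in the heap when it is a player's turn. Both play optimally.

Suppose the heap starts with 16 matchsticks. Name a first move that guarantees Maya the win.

Use the standard recursion: the mover loses at a terminal position; elsewhere, the mover wins exactly when some move hands the opponent an L position.
n=0: no move → L
n=1: →0(L), so W
n=2: →0(L), so W
n=3: →2(W), 1(W) — all W, so L
n=4: →3(L), so W
n=5: →3(L), so W
n=6: →5(W), 4(W), 2(W), 1(W) — all W, so L
n=7: →6(L), so W
n=8: →6(L), so W
n=9: →8(W), 7(W), 5(W), 4(W) — all W, so L
n=10: →9(L), so W
n=11: →9(L), so W
n=12: →11(W), 10(W), 8(W), 7(W) — all W, so L
n=13: →12(L), so W
n=14: →12(L), so W
n=15: →14(W), 13(W), 11(W), 10(W) — all W, so L
n=16: →15(L), so W
From 16, the L positions reachable in one move are: 15, 12. Any move reaching one of these is winning.

Remove 1, leaving 15.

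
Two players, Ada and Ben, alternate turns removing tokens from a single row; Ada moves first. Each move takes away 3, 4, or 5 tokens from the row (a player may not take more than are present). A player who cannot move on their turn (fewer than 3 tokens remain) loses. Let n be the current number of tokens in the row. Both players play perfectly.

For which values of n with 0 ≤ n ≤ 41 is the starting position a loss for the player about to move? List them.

0, 1, 2, 8, 9, 10, 16, 17, 18, 24, 25, 26, 32, 33, 34, 40, 41

Label each position W (a win for the player to move) or L (a loss). A position with no legal move is L; any other position is W exactly when some move reaches an L, and L when every move reaches a W.
n=0: no move → L
n=1: no move → L
n=2: no move → L
n=3: W (go to 0, an L position)
n=4: W (go to 1, an L position)
n=5: W (go to 2, an L position)
n=6: W (go to 2, an L position)
n=7: W (go to 2, an L position)
n=8: L (options 5(W), 4(W), 3(W) are all W)
n=9: L (options 6(W), 5(W), 4(W) are all W)
n=10: L (options 7(W), 6(W), 5(W) are all W)
n=11: W (go to 8, an L position)
n=12: W (go to 9, an L position)
n=13: W (go to 10, an L position)
n=14: W (go to 10, an L position)
n=15: W (go to 10, an L position)
n=16: L (options 13(W), 12(W), 11(W) are all W)
n=17: L (options 14(W), 13(W), 12(W) are all W)
n=18: L (options 15(W), 14(W), 13(W) are all W)
n=19: W (go to 16, an L position)
n=20: W (go to 17, an L position)
n=21: W (go to 18, an L position)
n=22: W (go to 18, an L position)
n=23: W (go to 18, an L position)
n=24: L (options 21(W), 20(W), 19(W) are all W)
n=25: L (options 22(W), 21(W), 20(W) are all W)
n=26: L (options 23(W), 22(W), 21(W) are all W)
n=27: W (go to 24, an L position)
n=28: W (go to 25, an L position)
n=29: W (go to 26, an L position)
n=30: W (go to 26, an L position)
n=31: W (go to 26, an L position)
n=32: L (options 29(W), 28(W), 27(W) are all W)
n=33: L (options 30(W), 29(W), 28(W) are all W)
n=34: L (options 31(W), 30(W), 29(W) are all W)
n=35: W (go to 32, an L position)
n=36: W (go to 33, an L position)
n=37: W (go to 34, an L position)
n=38: W (go to 34, an L position)
n=39: W (go to 34, an L position)
n=40: L (options 37(W), 36(W), 35(W) are all W)
n=41: L (options 38(W), 37(W), 36(W) are all W)
Reading off the rows marked L gives the requested list; there are 17 such values of n.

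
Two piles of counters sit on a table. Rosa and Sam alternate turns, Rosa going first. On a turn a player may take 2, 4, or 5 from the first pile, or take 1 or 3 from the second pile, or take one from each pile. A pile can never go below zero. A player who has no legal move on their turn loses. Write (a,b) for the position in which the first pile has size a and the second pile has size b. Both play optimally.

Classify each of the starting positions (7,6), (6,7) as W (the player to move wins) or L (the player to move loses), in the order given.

Classify positions by backward induction: terminal positions (no move available) are L. From any other position, the mover wins iff some move reaches an L.
No move ever increases a pile, so every position that can arise here has a ≤ 7 and b ≤ 7; it is enough to label the cells with 0 ≤ a ≤ 7 and 0 ≤ b ≤ 7.
Every move lowers a or b (never raises either), so fill the grid row by row in increasing a, and left to right within a row: each cell's successors are then already labelled.
      b=0  b=1  b=2  b=3  b=4  b=5  b=6  b=7
a=0:    L    W    L    W    L    W    L    W
a=1:    L    W    L    W    L    W    L    W
a=2:    W    W    W    W    W    W    W    W
a=3:    W    L    W    L    W    L    W    L
a=4:    W    L    W    L    W    L    W    L
a=5:    W    W    W    W    W    W    W    W
a=6:    W    W    W    W    W    W    W    W
a=7:    L    W    L    W    L    W    L    W
Cells with no legal move (terminal, hence L): (0,0), (1,0).
The remaining L cells, each justified by listing all of its moves:
(0,2): →(0,1)(W) only, which is W, so L
(0,4): →(0,3)(W), (0,1)(W) — all W, so L
(0,6): →(0,5)(W), (0,3)(W) — all W, so L
(1,2): →(1,1)(W), (0,1)(W) — all W, so L
(1,4): →(1,3)(W), (1,1)(W), (0,3)(W) — all W, so L
(1,6): →(1,5)(W), (1,3)(W), (0,5)(W) — all W, so L
(3,1): →(1,1)(W), (3,0)(W), (2,0)(W) — all W, so L
(3,3): →(1,3)(W), (3,2)(W), (3,0)(W), (2,2)(W) — all W, so L
(3,5): →(1,5)(W), (3,4)(W), (3,2)(W), (2,4)(W) — all W, so L
(3,7): →(1,7)(W), (3,6)(W), (3,4)(W), (2,6)(W) — all W, so L
(4,1): →(2,1)(W), (0,1)(W), (4,0)(W), (3,0)(W) — all W, so L
(4,3): →(2,3)(W), (0,3)(W), (4,2)(W), (4,0)(W), (3,2)(W) — all W, so L
(4,5): →(2,5)(W), (0,5)(W), (4,4)(W), (4,2)(W), (3,4)(W) — all W, so L
(4,7): →(2,7)(W), (0,7)(W), (4,6)(W), (4,4)(W), (3,6)(W) — all W, so L
(7,0): →(5,0)(W), (3,0)(W), (2,0)(W) — all W, so L
(7,2): →(5,2)(W), (3,2)(W), (2,2)(W), (7,1)(W), (6,1)(W) — all W, so L
(7,4): →(5,4)(W), (3,4)(W), (2,4)(W), (7,3)(W), (7,1)(W), (6,3)(W) — all W, so L
(7,6): →(5,6)(W), (3,6)(W), (2,6)(W), (7,5)(W), (7,3)(W), (6,5)(W) — all W, so L
Every other cell has at least one move into one of the L cells above, so it is W.
(7,6): one of the L cells justified above, so L
(6,7): the move to (4,7) reaches an L cell, so W

(7,6): L, (6,7): W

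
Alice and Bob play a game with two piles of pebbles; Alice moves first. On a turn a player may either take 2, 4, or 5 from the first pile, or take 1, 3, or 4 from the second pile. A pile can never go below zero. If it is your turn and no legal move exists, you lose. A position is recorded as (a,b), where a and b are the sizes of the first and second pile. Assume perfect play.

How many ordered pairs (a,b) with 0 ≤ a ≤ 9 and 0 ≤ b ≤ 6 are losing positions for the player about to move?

19

Positions with no move are L. A position that does have a move is losing for the player to move precisely when every available move leads to a winning position for the opponent. Fill in the labels:
Every move lowers a or b (never raises either), so fill the grid row by row in increasing a, and left to right within a row: each cell's successors are then already labelled.
      b=0  b=1  b=2  b=3  b=4  b=5  b=6
a=0:    L    W    L    W    W    W    W
a=1:    L    W    L    W    W    W    W
a=2:    W    L    W    L    W    W    W
a=3:    W    L    W    L    W    W    W
a=4:    W    W    W    W    L    W    L
a=5:    W    W    W    W    L    W    L
a=6:    W    W    W    W    W    L    W
a=7:    L    W    L    W    W    W    W
a=8:    L    W    L    W    W    W    W
a=9:    W    L    W    L    W    W    W
Cells with no legal move (terminal, hence L): (0,0), (1,0).
The remaining L cells, each justified by listing all of its moves:
(0,2): only reaches (0,1)(W), which is W → L
(1,2): only reaches (1,1)(W), which is W → L
(2,1): only reaches (0,1)(W), (2,0)(W), all W → L
(2,3): only reaches (0,3)(W), (2,2)(W), (2,0)(W), all W → L
(3,1): only reaches (1,1)(W), (3,0)(W), all W → L
(3,3): only reaches (1,3)(W), (3,2)(W), (3,0)(W), all W → L
(4,4): only reaches (2,4)(W), (0,4)(W), (4,3)(W), (4,1)(W), (4,0)(W), all W → L
(4,6): only reaches (2,6)(W), (0,6)(W), (4,5)(W), (4,3)(W), (4,2)(W), all W → L
(5,4): only reaches (3,4)(W), (1,4)(W), (0,4)(W), (5,3)(W), (5,1)(W), (5,0)(W), all W → L
(5,6): only reaches (3,6)(W), (1,6)(W), (0,6)(W), (5,5)(W), (5,3)(W), (5,2)(W), all W → L
(6,5): only reaches (4,5)(W), (2,5)(W), (1,5)(W), (6,4)(W), (6,2)(W), (6,1)(W), all W → L
(7,0): only reaches (5,0)(W), (3,0)(W), (2,0)(W), all W → L
(7,2): only reaches (5,2)(W), (3,2)(W), (2,2)(W), (7,1)(W), all W → L
(8,0): only reaches (6,0)(W), (4,0)(W), (3,0)(W), all W → L
(8,2): only reaches (6,2)(W), (4,2)(W), (3,2)(W), (8,1)(W), all W → L
(9,1): only reaches (7,1)(W), (5,1)(W), (4,1)(W), (9,0)(W), all W → L
(9,3): only reaches (7,3)(W), (5,3)(W), (4,3)(W), (9,2)(W), (9,0)(W), all W → L
Every other cell has at least one move into one of the L cells above, so it is W.
L cells per row: a=0: 2, a=1: 2, a=2: 2, a=3: 2, a=4: 2, a=5: 2, a=6: 1, a=7: 2, a=8: 2, a=9: 2; total 19.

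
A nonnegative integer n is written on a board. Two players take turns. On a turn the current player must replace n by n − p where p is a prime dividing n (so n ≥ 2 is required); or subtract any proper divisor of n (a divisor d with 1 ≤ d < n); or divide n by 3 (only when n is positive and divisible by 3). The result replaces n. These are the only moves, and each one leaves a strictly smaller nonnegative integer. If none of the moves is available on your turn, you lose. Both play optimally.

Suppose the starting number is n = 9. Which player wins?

The second player wins.

Classify positions by backward induction: terminal positions (no move available) are L. From any other position, the mover wins iff some move reaches an L.
n=0: no move → L
n=1: no move → L
n=2: →0(L), so W
n=3: →0(L), so W
n=4: →2(W), 3(W) — all W, so L
n=5: →0(L), so W
n=6: →4(L), so W
n=7: →0(L), so W
n=8: →4(L), so W
n=9: →3(W), 6(W), 8(W) — all W, so L
The starting position 9 is L: whatever the player to move does, the opponent receives a W position.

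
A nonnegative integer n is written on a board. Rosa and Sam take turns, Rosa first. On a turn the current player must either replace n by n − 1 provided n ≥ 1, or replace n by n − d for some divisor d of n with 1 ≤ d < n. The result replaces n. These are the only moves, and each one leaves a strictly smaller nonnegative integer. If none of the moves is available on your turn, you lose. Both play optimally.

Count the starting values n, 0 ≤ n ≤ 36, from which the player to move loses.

18

Compute win/loss labels from the base case upward. A position with no move is L. Any other position is W if it can reach an L in one move, else L.
n=0: no move → L
n=1: can move to 0, which is L ⇒ W
n=2: the only move is to 1(W), a W ⇒ L
n=3: can move to 2, which is L ⇒ W
n=4: can move to 2, which is L ⇒ W
n=5: the only move is to 4(W), a W ⇒ L
n=6: can move to 5, which is L ⇒ W
n=7: the only move is to 6(W), a W ⇒ L
n=8: can move to 7, which is L ⇒ W
n=9: moves to 6(W), 8(W); every one is W ⇒ L
n=10: can move to 5, which is L ⇒ W
n=11: the only move is to 10(W), a W ⇒ L
n=12: can move to 9, which is L ⇒ W
n=13: the only move is to 12(W), a W ⇒ L
n=14: can move to 7, which is L ⇒ W
n=15: moves to 10(W), 12(W), 14(W); every one is W ⇒ L
n=16: can move to 15, which is L ⇒ W
n=17: the only move is to 16(W), a W ⇒ L
n=18: can move to 9, which is L ⇒ W
n=19: the only move is to 18(W), a W ⇒ L
n=20: can move to 15, which is L ⇒ W
n=21: moves to 14(W), 18(W), 20(W); every one is W ⇒ L
n=22: can move to 11, which is L ⇒ W
n=23: the only move is to 22(W), a W ⇒ L
n=24: can move to 21, which is L ⇒ W
n=25: moves to 20(W), 24(W); every one is W ⇒ L
n=26: can move to 13, which is L ⇒ W
n=27: moves to 18(W), 24(W), 26(W); every one is W ⇒ L
n=28: can move to 21, which is L ⇒ W
n=29: the only move is to 28(W), a W ⇒ L
n=30: can move to 15, which is L ⇒ W
n=31: the only move is to 30(W), a W ⇒ L
n=32: can move to 31, which is L ⇒ W
n=33: moves to 22(W), 30(W), 32(W); every one is W ⇒ L
n=34: can move to 17, which is L ⇒ W
n=35: moves to 28(W), 30(W), 34(W); every one is W ⇒ L
n=36: can move to 27, which is L ⇒ W
L entries with 0 ≤ n ≤ 36: n = 0, 2, 5, 7, 9, 11, 13, 15, 17, 19, 21, 23, 25, 27, 29, 31, 33, 35; that makes 18.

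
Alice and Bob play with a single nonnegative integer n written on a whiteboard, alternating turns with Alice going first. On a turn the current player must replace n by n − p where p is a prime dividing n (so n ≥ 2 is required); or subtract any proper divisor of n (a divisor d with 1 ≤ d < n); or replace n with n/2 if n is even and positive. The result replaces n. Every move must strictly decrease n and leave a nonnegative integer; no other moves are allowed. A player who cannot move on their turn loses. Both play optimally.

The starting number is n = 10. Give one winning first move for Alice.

Move to 9.

Classify positions by backward induction: terminal positions (no move available) are L. From any other position, the mover wins iff some move reaches an L.
n=0: no move → L
n=1: no move → L
n=2: →0(L), so W
n=3: →0(L), so W
n=4: →2(W), 3(W) — all W, so L
n=5: →0(L), so W
n=6: →4(L), so W
n=7: →0(L), so W
n=8: →4(L), so W
n=9: →6(W), 8(W) — all W, so L
n=10: →9(L), so W
From 10, the L positions reachable in one move are: 9.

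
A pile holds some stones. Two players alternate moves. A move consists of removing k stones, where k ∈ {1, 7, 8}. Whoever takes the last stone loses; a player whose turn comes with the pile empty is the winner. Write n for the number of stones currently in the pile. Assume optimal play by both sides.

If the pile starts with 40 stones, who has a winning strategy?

Work bottom-up. With no move the player to move wins. Otherwise the position is W if at least one move leads to an L position for the opponent, and L if every move leads to a W.
n=0: no move; the opponent has just taken the last stone and therefore loses → W
n=1: L (sole option 0(W) is W)
n=2: W (go to 1, an L position)
n=3: L (sole option 2(W) is W)
n=4: W (go to 3, an L position)
n=5: L (sole option 4(W) is W)
n=6: W (go to 5, an L position)
n=7: L (options 6(W), 0(W) are all W)
n=8: W (go to 7, an L position)
n=9: W (go to 1, an L position)
n=10: W (go to 3, an L position)
n=11: W (go to 3, an L position)
n=12: W (go to 5, an L position)
n=13: W (go to 5, an L position)
n=14: W (go to 7, an L position)
n=15: W (go to 7, an L position)
n=16: L (options 15(W), 9(W), 8(W) are all W)
n=17: W (go to 16, an L position)
n=18: L (options 17(W), 11(W), 10(W) are all W)
n=19: W (go to 18, an L position)
n=20: L (options 19(W), 13(W), 12(W) are all W)
n=21: W (go to 20, an L position)
n=22: L (options 21(W), 15(W), 14(W) are all W)
n=23: W (go to 22, an L position)
n=24: W (go to 16, an L position)
n=25: W (go to 18, an L position)
n=26: W (go to 18, an L position)
n=27: W (go to 20, an L position)
n=28: W (go to 20, an L position)
n=29: W (go to 22, an L position)
n=30: W (go to 22, an L position)
n=31: L (options 30(W), 24(W), 23(W) are all W)
n=32: W (go to 31, an L position)
n=33: L (options 32(W), 26(W), 25(W) are all W)
n=34: W (go to 33, an L position)
n=35: L (options 34(W), 28(W), 27(W) are all W)
n=36: W (go to 35, an L position)
n=37: L (options 36(W), 30(W), 29(W) are all W)
n=38: W (go to 37, an L position)
n=39: W (go to 31, an L position)
n=40: W (go to 33, an L position)
The starting position 40 is W: the player to move should remove 7, leaving 33, handing over an L position.

The first player wins.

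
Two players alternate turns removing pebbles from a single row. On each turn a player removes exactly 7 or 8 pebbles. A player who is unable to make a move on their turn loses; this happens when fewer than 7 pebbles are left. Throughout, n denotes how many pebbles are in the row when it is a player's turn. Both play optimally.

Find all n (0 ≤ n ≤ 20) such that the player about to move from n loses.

Build the W/L table. Terminal = L. A non-terminal position is W if it has a move to some L; otherwise it is L.
n=0: no move → L
n=1: no move → L
n=2: no move → L
n=3: no move → L
n=4: no move → L
n=5: no move → L
n=6: no move → L
n=7: can move to 0, which is L ⇒ W
n=8: can move to 1, which is L ⇒ W
n=9: can move to 2, which is L ⇒ W
n=10: can move to 3, which is L ⇒ W
n=11: can move to 4, which is L ⇒ W
n=12: can move to 5, which is L ⇒ W
n=13: can move to 6, which is L ⇒ W
n=14: can move to 6, which is L ⇒ W
n=15: moves to 8(W), 7(W); every one is W ⇒ L
n=16: moves to 9(W), 8(W); every one is W ⇒ L
n=17: moves to 10(W), 9(W); every one is W ⇒ L
n=18: moves to 11(W), 10(W); every one is W ⇒ L
n=19: moves to 12(W), 11(W); every one is W ⇒ L
n=20: moves to 13(W), 12(W); every one is W ⇒ L
Reading off the rows marked L gives the requested list; there are 13 such values of n.

0, 1, 2, 3, 4, 5, 6, 15, 16, 17, 18, 19, 20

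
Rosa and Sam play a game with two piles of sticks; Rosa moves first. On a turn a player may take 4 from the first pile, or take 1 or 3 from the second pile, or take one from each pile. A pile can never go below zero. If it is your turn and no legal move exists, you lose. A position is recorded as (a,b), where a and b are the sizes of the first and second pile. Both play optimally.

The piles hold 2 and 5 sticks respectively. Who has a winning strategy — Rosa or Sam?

Work bottom-up. With no move the player to move loses. Otherwise the position is W if at least one move leads to an L position for the opponent, and L if every move leads to a W.
No move ever increases a pile, so every position that can arise here has a ≤ 2 and b ≤ 5; it is enough to label the cells with 0 ≤ a ≤ 2 and 0 ≤ b ≤ 5.
Every move lowers a or b (never raises either), so fill the grid row by row in increasing a, and left to right within a row: each cell's successors are then already labelled.
      b=0  b=1  b=2  b=3  b=4  b=5
a=0:    L    W    L    W    L    W
a=1:    L    W    L    W    L    W
a=2:    L    W    L    W    L    W
Cells with no legal move (terminal, hence L): (0,0), (1,0), (2,0).
The remaining L cells, each justified by listing all of its moves:
(0,2): the only move is to (0,1)(W), a W ⇒ L
(0,4): moves to (0,3)(W), (0,1)(W); every one is W ⇒ L
(1,2): moves to (1,1)(W), (0,1)(W); every one is W ⇒ L
(1,4): moves to (1,3)(W), (1,1)(W), (0,3)(W); every one is W ⇒ L
(2,2): moves to (2,1)(W), (1,1)(W); every one is W ⇒ L
(2,4): moves to (2,3)(W), (2,1)(W), (1,3)(W); every one is W ⇒ L
Every other cell has at least one move into one of the L cells above, so it is W.
The starting position (2,5) is W: Rosa should move to (2,4), handing over an L position.

Rosa wins.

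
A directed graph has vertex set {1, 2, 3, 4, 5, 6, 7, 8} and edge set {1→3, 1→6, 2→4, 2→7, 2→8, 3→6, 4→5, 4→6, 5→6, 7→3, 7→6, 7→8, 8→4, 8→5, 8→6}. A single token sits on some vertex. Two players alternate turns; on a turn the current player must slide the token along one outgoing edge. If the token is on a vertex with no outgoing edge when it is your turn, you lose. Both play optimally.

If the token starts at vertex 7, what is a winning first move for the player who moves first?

Label each position W (a win for the player to move) or L (a loss). A position with no legal move is L; any other position is W exactly when some move reaches an L, and L when every move reaches a W.
Every edge goes from a vertex to one that appears earlier in the order 6, 5, 3, 4, 8, 7, 2, 1, so processing vertices in that order labels each vertex after all of its successors.
6: no outgoing edge → L
5: can move to 6, which is L ⇒ W
3: can move to 6, which is L ⇒ W
4: can move to 6, which is L ⇒ W
8: can move to 6, which is L ⇒ W
7: can move to 6, which is L ⇒ W
2: moves to 7(W), 8(W), 4(W); every one is W ⇒ L
1: can move to 6, which is L ⇒ W
From 7, the L positions reachable in one move are: 6.

Move to 6.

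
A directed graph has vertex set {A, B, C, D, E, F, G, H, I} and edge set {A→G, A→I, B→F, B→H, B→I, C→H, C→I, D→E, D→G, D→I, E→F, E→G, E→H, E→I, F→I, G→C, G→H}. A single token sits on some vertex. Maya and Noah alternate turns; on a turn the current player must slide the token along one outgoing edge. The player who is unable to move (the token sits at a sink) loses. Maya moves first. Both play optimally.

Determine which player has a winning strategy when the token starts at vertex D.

Maya wins.

Label each position W (a win for the player to move) or L (a loss). A position with no legal move is L; any other position is W exactly when some move reaches an L, and L when every move reaches a W.
Every edge goes from a vertex to one that appears earlier in the order H, I, C, F, B, G, A, E, D, so processing vertices in that order labels each vertex after all of its successors.
H: no outgoing edge → L
I: no outgoing edge → L
C: →I(L), so W
F: →I(L), so W
B: →I(L), so W
G: →H(L), so W
A: →I(L), so W
E: →I(L), so W
D: →I(L), so W
The starting position D is W: Maya should move to I, handing over an L position.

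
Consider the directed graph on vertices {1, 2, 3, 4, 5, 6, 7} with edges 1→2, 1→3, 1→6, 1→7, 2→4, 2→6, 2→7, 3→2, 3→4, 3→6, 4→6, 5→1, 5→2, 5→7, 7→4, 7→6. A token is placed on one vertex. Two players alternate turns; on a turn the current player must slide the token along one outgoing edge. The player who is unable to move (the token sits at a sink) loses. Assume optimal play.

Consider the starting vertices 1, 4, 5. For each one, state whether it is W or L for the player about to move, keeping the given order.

1: W, 4: W, 5: L

Classify positions by backward induction: terminal positions (no move available) are L. From any other position, the mover wins iff some move reaches an L.
Every edge goes from a vertex to one that appears earlier in the order 6, 4, 7, 2, 3, 1, 5, so processing vertices in that order labels each vertex after all of its successors.
6: no outgoing edge → L
4: can move to 6, which is L ⇒ W
7: can move to 6, which is L ⇒ W
2: can move to 6, which is L ⇒ W
3: can move to 6, which is L ⇒ W
1: can move to 6, which is L ⇒ W
5: moves to 1(W), 2(W), 7(W); every one is W ⇒ L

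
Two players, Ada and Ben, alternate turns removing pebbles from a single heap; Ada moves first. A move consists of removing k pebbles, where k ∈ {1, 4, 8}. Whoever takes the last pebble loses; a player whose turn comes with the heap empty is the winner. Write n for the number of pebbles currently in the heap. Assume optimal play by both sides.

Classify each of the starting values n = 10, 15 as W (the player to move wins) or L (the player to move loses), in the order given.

10: W, 15: L

Positions with no move are W. A position that does have a move is losing for the player to move precisely when every available move leads to a winning position for the opponent. Fill in the labels:
n=0: no move; the opponent has just taken the last pebble and therefore loses → W
n=1: →0(W) only, which is W, so L
n=2: →1(L), so W
n=3: →2(W) only, which is W, so L
n=4: →3(L), so W
n=5: →1(L), so W
n=6: →5(W), 2(W) — all W, so L
n=7: →6(L), so W
n=8: →7(W), 4(W), 0(W) — all W, so L
n=9: →8(L), so W
n=10: →6(L), so W
n=11: →3(L), so W
n=12: →8(L), so W
n=13: →12(W), 9(W), 5(W) — all W, so L
n=14: →13(L), so W
n=15: →14(W), 11(W), 7(W) — all W, so L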